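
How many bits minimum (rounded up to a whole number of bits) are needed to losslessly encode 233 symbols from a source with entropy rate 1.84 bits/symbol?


Minimum bits >= n * H = 233 * 1.84 = 428.72, rounded up to a whole number of bits = 429

429 bits


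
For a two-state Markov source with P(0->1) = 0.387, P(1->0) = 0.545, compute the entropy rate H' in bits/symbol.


Stationary distribution: pi_0 = p10/(p01+p10) = 0.5848, pi_1 = 0.4152. Entropy rate H' = pi_0*H(p01) + pi_1*H(p10) = 0.5848*0.9628 + 0.4152*0.9941 = 0.9758

0.9758 bits/symbol


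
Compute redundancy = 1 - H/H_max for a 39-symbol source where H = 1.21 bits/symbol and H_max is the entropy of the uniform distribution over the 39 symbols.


H_max = log2(K) = log2(39) = 5.2854 bits/symbol. Redundancy = 1 - H/H_max = 1 - 1.21/5.2854 = 1 - 0.2289 = 0.7711

0.7711


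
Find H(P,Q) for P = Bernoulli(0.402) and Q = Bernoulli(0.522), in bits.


H(P,Q) = -p*log2(q) - (1-p)*log2(1-q). -0.402*log2(0.522) = 0.377027; -0.598*log2(0.478) = 0.636821. H(P,Q) = 0.377027 + 0.636821 = 1.0138

1.0138 bits


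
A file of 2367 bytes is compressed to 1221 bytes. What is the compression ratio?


Ratio = original / compressed = 2367 / 1221 = 1.9386

1.9386


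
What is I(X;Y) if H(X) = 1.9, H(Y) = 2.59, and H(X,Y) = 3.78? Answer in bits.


I(X;Y) = H(X) + H(Y) - H(X,Y) = 1.9 + 2.59 - 3.78 = 0.71

0.71 bits


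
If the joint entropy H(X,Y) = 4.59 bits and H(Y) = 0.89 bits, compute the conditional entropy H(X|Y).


H(X|Y) = H(X,Y) - H(Y) = 4.59 - 0.89 = 3.7

3.7 bits


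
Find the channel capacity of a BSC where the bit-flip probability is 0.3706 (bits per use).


H(p) = -p*log2(p) - (1-p)*log2(1-p) = -0.3706*log2(0.3706) - 0.6294*log2(0.6294) = 0.530723 + 0.420408 = 0.9511. C = 1 - H(p) = 1 - 0.9511 = 0.0489

0.0489 bits


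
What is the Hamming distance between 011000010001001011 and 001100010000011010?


Count differing positions: . ^ . ^ . . . . . . . ^ . ^ . . . ^ = 5 differences

5


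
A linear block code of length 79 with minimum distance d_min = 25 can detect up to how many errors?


Detection capability = d_min - 1 = 25 - 1 = 24

24 errors


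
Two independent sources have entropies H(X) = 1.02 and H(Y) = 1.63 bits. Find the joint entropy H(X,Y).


For independent variables, H(X,Y) = H(X) + H(Y) = 1.02 + 1.63 = 2.65

2.65 bits


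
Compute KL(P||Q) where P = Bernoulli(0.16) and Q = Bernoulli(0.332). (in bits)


KL = p*log2(p/q) + (1-p)*log2((1-p)/(1-q)) = 0.16*log2(0.16/0.332) + 0.84*log2(0.84/0.668) = 0.1092

0.1092 bits


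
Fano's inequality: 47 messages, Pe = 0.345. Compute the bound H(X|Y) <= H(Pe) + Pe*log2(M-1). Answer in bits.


H(Pe) = -Pe*log2(Pe) - (1-Pe)*log2(1-Pe) = -0.345*log2(0.345) - 0.655*log2(0.655) = 0.529689 + 0.399834 = 0.9295. Pe*log2(M-1) = 0.345*log2(46) = 1.905629. Bound = H(Pe) + Pe*log2(M-1) = 0.529689 + 0.399834 + 1.905629 = 2.8352

2.8352 bits


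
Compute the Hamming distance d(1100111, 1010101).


Count differing positions: . ^ ^ . . ^ . = 3 differences

3


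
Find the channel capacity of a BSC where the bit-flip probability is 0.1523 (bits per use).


H(p) = -p*log2(p) - (1-p)*log2(1-p) = -0.1523*log2(0.1523) - 0.8477*log2(0.8477) = 0.413496 + 0.202070 = 0.6156. C = 1 - H(p) = 1 - 0.6156 = 0.3844

0.3844 bits


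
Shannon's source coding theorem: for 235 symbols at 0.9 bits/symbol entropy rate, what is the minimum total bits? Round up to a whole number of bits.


Minimum bits >= n * H = 235 * 0.9 = 211.5, rounded up to a whole number of bits = 212

212 bits


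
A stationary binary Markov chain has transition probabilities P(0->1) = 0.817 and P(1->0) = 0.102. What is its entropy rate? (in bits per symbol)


Stationary distribution: pi_0 = p10/(p01+p10) = 0.111, pi_1 = 0.889. Entropy rate H' = pi_0*H(p01) + pi_1*H(p10) = 0.111*0.6866 + 0.889*0.4753 = 0.4988

0.4988 bits/symbol


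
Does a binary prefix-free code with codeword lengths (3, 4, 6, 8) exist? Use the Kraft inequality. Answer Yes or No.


Kraft sum = sum(2^(-l_i)) = 0.207, need <= 1. Result: satisfied (a binary prefix-free code with these lengths exists)

Yes


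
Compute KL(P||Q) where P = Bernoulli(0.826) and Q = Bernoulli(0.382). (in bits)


KL = p*log2(p/q) + (1-p)*log2((1-p)/(1-q)) = 0.826*log2(0.826/0.382) + 0.174*log2(0.174/0.618) = 0.6008

0.6008 bits


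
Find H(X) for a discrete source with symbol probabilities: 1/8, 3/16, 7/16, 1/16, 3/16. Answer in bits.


H = -sum(p_i * log2(p_i)). Terms: -(1/8)*log2(1/8) = 0.375000; -(3/16)*log2(3/16) = 0.452820; -(7/16)*log2(7/16) = 0.521782; -(1/16)*log2(1/16) = 0.250000; -(3/16)*log2(3/16) = 0.452820. H = 0.375000 + 0.452820 + 0.521782 + 0.250000 + 0.452820 = 2.0524

2.0524 bits


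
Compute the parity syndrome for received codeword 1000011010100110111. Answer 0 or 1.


Syndrome = XOR of all bits = 1 XOR 0 XOR 0 XOR 0 XOR 0 XOR 1 XOR 1 XOR 0 XOR 1 XOR 0 XOR 1 XOR 0 XOR 0 XOR 1 XOR 1 XOR 0 XOR 1 XOR 1 XOR 1 = 0

0


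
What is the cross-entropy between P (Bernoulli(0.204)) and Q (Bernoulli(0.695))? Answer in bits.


H(P,Q) = -p*log2(q) - (1-p)*log2(1-q). -0.204*log2(0.695) = 0.107083; -0.796*log2(0.305) = 1.363643. H(P,Q) = 0.107083 + 1.363643 = 1.4707

1.4707 bits


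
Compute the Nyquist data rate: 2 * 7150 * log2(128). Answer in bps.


Rate = 2 * B * log2(M) = 2 * 7150 * 7.0 = 100100.0

100100.0 bps


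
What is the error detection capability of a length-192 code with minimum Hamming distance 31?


Detection capability = d_min - 1 = 31 - 1 = 30

30 errors


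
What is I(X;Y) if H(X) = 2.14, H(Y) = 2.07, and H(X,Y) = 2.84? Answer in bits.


I(X;Y) = H(X) + H(Y) - H(X,Y) = 2.14 + 2.07 - 2.84 = 1.37

1.37 bits


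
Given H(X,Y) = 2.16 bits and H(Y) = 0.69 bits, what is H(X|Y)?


H(X|Y) = H(X,Y) - H(Y) = 2.16 - 0.69 = 1.47

1.47 bits


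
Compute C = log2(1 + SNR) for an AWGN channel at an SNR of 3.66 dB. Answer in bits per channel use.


SNR_linear = 10^(3.66/10) = 2.3227; C = log2(1 + SNR_linear) = log2(1 + 2.3227) = 1.7324

1.7324 bits/channel use


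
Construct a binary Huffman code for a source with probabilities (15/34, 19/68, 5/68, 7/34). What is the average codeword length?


Huffman construction (repeatedly merge the two least-probable nodes; each merge adds 1 bit to every symbol beneath it): 5/68 + 7/34 = 19/68; 19/68 + 19/68 = 19/34; 15/34 + 19/34 = 1. Resulting codeword lengths (in the order the probabilities were given): (1, 2, 3, 3). L_avg = sum(p_i * l_i) = 15/34*1 + 19/68*2 + 5/68*3 + 7/34*3 = 125/68 = 1.8382

1.8382 bits


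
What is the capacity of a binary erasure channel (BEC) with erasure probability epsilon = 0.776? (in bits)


C = 1 - epsilon = 1 - 0.776 = 0.224

0.224 bits


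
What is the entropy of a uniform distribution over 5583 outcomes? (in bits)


H = log2(n) = log2(5583) = 12.4468

12.4468 bits


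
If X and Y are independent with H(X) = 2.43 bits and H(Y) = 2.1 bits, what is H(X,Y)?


For independent variables, H(X,Y) = H(X) + H(Y) = 2.43 + 2.1 = 4.53

4.53 bits


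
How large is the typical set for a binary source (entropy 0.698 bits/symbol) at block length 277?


log2|A_typical| = nH = 277 * 0.698 = 193.346, so |A_typical| ~ 2^193.346 = 1.596e+58

1.596e+58


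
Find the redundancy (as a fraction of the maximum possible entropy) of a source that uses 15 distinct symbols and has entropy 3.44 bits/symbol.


H_max = log2(K) = log2(15) = 3.9069 bits/symbol. Redundancy = 1 - H/H_max = 1 - 3.44/3.9069 = 1 - 0.8805 = 0.1195

0.1195


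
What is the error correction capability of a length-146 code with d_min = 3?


Correction capability = floor((d-1)/2) = floor((3-1)/2) = 1

1 errors


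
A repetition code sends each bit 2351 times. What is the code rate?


Rate = k/n = 1/2351

1/2351


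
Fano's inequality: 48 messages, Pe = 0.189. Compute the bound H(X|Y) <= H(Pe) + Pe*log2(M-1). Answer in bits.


H(Pe) = -Pe*log2(Pe) - (1-Pe)*log2(1-Pe) = -0.189*log2(0.189) - 0.811*log2(0.811) = 0.454269 + 0.245105 = 0.6994. Pe*log2(M-1) = 0.189*log2(47) = 1.049817. Bound = H(Pe) + Pe*log2(M-1) = 0.454269 + 0.245105 + 1.049817 = 1.7492

1.7492 bits


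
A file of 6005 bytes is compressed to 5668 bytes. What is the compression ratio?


Ratio = original / compressed = 6005 / 5668 = 1.0595

1.0595


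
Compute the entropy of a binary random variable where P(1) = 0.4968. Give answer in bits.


H = -p*log2(p) - (1-p)*log2(1-p). -0.4968*log2(0.4968) = 0.501402; -0.5032*log2(0.5032) = 0.498569. H = 0.501402 + 0.498569 = 1.0

1.0 bits


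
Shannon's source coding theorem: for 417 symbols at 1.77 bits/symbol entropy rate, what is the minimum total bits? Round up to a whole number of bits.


Minimum bits >= n * H = 417 * 1.77 = 738.09, rounded up to a whole number of bits = 739

739 bits


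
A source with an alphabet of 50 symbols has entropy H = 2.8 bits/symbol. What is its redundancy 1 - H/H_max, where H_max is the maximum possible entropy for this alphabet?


H_max = log2(K) = log2(50) = 5.6439 bits/symbol. Redundancy = 1 - H/H_max = 1 - 2.8/5.6439 = 1 - 0.4961 = 0.5039

0.5039


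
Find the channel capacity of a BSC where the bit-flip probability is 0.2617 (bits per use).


H(p) = -p*log2(p) - (1-p)*log2(1-p) = -0.2617*log2(0.2617) - 0.7383*log2(0.7383) = 0.506132 + 0.323169 = 0.8293. C = 1 - H(p) = 1 - 0.8293 = 0.1707

0.1707 bits


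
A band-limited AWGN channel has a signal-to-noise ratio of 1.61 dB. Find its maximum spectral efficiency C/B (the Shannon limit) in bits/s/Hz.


SNR_linear = 10^(1.61/10) = 1.4488; C/B = log2(1 + SNR_linear) = log2(1 + 1.4488) = 1.2921

1.2921 bits/s/Hz


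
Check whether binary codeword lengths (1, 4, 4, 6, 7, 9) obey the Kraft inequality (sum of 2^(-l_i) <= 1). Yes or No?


Kraft sum = sum(2^(-l_i)) = 0.6504, need <= 1. Result: satisfied (a binary prefix-free code with these lengths exists)

Yes


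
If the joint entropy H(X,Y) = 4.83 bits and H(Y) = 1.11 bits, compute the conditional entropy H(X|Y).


H(X|Y) = H(X,Y) - H(Y) = 4.83 - 1.11 = 3.72

3.72 bits


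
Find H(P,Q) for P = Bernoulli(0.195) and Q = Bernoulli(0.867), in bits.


H(P,Q) = -p*log2(q) - (1-p)*log2(1-q). -0.195*log2(0.867) = 0.040150; -0.805*log2(0.133) = 2.342954. H(P,Q) = 0.040150 + 2.342954 = 2.3831

2.3831 bits


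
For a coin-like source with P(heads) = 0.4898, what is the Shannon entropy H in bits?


H = -p*log2(p) - (1-p)*log2(1-p). -0.4898*log2(0.4898) = 0.504364; -0.5102*log2(0.5102) = 0.495335. H = 0.504364 + 0.495335 = 0.9997

0.9997 bits


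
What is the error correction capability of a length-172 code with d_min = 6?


Correction capability = floor((d-1)/2) = floor((6-1)/2) = 2

2 errors


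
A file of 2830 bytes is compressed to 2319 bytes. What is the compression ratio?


Ratio = original / compressed = 2830 / 2319 = 1.2204

1.2204


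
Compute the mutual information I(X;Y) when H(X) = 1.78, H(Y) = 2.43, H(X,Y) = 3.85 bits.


I(X;Y) = H(X) + H(Y) - H(X,Y) = 1.78 + 2.43 - 3.85 = 0.36

0.36 bits


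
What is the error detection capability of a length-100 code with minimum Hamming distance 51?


Detection capability = d_min - 1 = 51 - 1 = 50

50 errors


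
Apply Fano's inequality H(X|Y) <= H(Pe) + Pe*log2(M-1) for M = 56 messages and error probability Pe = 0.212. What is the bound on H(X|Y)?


H(Pe) = -Pe*log2(Pe) - (1-Pe)*log2(1-Pe) = -0.212*log2(0.212) - 0.788*log2(0.788) = 0.474427 + 0.270861 = 0.7453. Pe*log2(M-1) = 0.212*log2(55) = 1.225648. Bound = H(Pe) + Pe*log2(M-1) = 0.474427 + 0.270861 + 1.225648 = 1.9709

1.9709 bits


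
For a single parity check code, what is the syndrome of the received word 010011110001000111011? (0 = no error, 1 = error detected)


Syndrome = XOR of all bits = 0 XOR 1 XOR 0 XOR 0 XOR 1 XOR 1 XOR 1 XOR 1 XOR 0 XOR 0 XOR 0 XOR 1 XOR 0 XOR 0 XOR 0 XOR 1 XOR 1 XOR 1 XOR 0 XOR 1 XOR 1 = 1

1


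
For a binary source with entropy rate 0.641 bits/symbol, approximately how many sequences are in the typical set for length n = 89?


log2|A_typical| = nH = 89 * 0.641 = 57.049, so |A_typical| ~ 2^57.049 = 1.491e+17

1.491e+17


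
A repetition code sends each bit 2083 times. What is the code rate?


Rate = k/n = 1/2083

1/2083


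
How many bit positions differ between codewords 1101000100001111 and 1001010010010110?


Count differing positions: . ^ . . . ^ . ^ ^ . . ^ ^ . . ^ = 7 differences

7


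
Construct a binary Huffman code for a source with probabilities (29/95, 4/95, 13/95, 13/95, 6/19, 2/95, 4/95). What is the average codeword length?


Huffman construction (repeatedly merge the two least-probable nodes; each merge adds 1 bit to every symbol beneath it): 2/95 + 4/95 = 6/95; 4/95 + 6/95 = 2/19; 2/19 + 13/95 = 23/95; 13/95 + 23/95 = 36/95; 29/95 + 6/19 = 59/95; 36/95 + 59/95 = 1. Resulting codeword lengths (in the order the probabilities were given): (2, 5, 3, 2, 2, 5, 4). L_avg = sum(p_i * l_i) = 29/95*2 + 4/95*5 + 13/95*3 + 13/95*2 + 6/19*2 + 2/95*5 + 4/95*4 = 229/95 = 2.4105

2.4105 bits


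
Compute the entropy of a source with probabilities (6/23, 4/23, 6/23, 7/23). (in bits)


H = -sum(p_i * log2(p_i)). Terms: -(6/23)*log2(6/23) = 0.505722; -(4/23)*log2(4/23) = 0.438880; -(6/23)*log2(6/23) = 0.505722; -(7/23)*log2(7/23) = 0.522324. H = 0.505722 + 0.438880 + 0.505722 + 0.522324 = 1.9726

1.9726 bits


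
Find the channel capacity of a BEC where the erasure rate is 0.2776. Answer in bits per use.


C = 1 - epsilon = 1 - 0.2776 = 0.7224

0.7224 bits


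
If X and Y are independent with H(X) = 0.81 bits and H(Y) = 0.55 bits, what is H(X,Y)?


For independent variables, H(X,Y) = H(X) + H(Y) = 0.81 + 0.55 = 1.36

1.36 bits


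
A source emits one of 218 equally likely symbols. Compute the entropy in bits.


H = log2(n) = log2(218) = 7.7682

7.7682 bits


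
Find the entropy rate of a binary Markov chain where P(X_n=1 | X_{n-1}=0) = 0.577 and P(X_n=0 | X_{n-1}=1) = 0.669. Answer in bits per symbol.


Stationary distribution: pi_0 = p10/(p01+p10) = 0.5369, pi_1 = 0.4631. Entropy rate H' = pi_0*H(p01) + pi_1*H(p10) = 0.5369*0.9828 + 0.4631*0.9159 = 0.9519

0.9519 bits/symbol


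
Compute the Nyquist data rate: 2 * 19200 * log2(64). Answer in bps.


Rate = 2 * B * log2(M) = 2 * 19200 * 6.0 = 230400.0

230400.0 bps


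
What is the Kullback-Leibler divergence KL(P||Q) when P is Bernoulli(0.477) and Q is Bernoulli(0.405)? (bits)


KL = p*log2(p/q) + (1-p)*log2((1-p)/(1-q)) = 0.477*log2(0.477/0.405) + 0.523*log2(0.523/0.595) = 0.0153

0.0153 bits


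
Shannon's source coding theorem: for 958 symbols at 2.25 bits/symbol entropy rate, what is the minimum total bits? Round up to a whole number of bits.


Minimum bits >= n * H = 958 * 2.25 = 2155.5, rounded up to a whole number of bits = 2156

2156 bits


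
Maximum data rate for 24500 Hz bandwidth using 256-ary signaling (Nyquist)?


Rate = 2 * B * log2(M) = 2 * 24500 * 8.0 = 392000.0

392000.0 bps


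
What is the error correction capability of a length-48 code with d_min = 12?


Correction capability = floor((d-1)/2) = floor((12-1)/2) = 5

5 errors


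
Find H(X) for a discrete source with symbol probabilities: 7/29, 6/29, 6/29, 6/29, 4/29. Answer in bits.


H = -sum(p_i * log2(p_i)). Terms: -(7/29)*log2(7/29) = 0.494979; -(6/29)*log2(6/29) = 0.470280; -(6/29)*log2(6/29) = 0.470280; -(6/29)*log2(6/29) = 0.470280; -(4/29)*log2(4/29) = 0.394204. H = 0.494979 + 0.470280 + 0.470280 + 0.470280 + 0.394204 = 2.3

2.3 bits


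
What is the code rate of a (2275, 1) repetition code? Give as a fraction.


Rate = k/n = 1/2275

1/2275


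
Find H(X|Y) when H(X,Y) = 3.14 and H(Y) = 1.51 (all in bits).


H(X|Y) = H(X,Y) - H(Y) = 3.14 - 1.51 = 1.63

1.63 bits


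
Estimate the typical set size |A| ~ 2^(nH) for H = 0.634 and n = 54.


log2|A_typical| = nH = 54 * 0.634 = 34.236, so |A_typical| ~ 2^34.236 = 2.023e+10

2.023e+10


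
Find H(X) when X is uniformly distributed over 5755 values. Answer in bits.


H = log2(n) = log2(5755) = 12.4906

12.4906 bits


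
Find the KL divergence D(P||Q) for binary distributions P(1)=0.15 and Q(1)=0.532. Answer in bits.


KL = p*log2(p/q) + (1-p)*log2((1-p)/(1-q)) = 0.15*log2(0.15/0.532) + 0.85*log2(0.85/0.468) = 0.4578

0.4578 bits


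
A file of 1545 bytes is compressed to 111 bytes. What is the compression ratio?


Ratio = original / compressed = 1545 / 111 = 13.9189

13.9189


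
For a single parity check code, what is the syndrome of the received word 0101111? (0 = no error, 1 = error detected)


Syndrome = XOR of all bits = 0 XOR 1 XOR 0 XOR 1 XOR 1 XOR 1 XOR 1 = 1

1


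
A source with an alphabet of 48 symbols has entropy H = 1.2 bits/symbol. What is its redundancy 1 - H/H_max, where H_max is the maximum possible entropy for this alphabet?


H_max = log2(K) = log2(48) = 5.585 bits/symbol. Redundancy = 1 - H/H_max = 1 - 1.2/5.585 = 1 - 0.2149 = 0.7851

0.7851


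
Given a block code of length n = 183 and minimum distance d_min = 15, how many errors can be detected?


Detection capability = d_min - 1 = 15 - 1 = 14

14 errors


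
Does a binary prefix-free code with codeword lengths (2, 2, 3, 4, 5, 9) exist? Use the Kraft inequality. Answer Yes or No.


Kraft sum = sum(2^(-l_i)) = 0.7207, need <= 1. Result: satisfied (a binary prefix-free code with these lengths exists)

Yes


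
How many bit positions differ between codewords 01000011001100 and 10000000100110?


Count differing positions: ^ ^ . . . . ^ ^ ^ . ^ . ^ . = 7 differences

7


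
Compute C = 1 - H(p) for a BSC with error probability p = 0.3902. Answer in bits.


H(p) = -p*log2(p) - (1-p)*log2(1-p) = -0.3902*log2(0.3902) - 0.6098*log2(0.6098) = 0.529780 + 0.435148 = 0.9649. C = 1 - H(p) = 1 - 0.9649 = 0.0351

0.0351 bits


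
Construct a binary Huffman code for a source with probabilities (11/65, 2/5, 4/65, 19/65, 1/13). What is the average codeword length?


Huffman construction (repeatedly merge the two least-probable nodes; each merge adds 1 bit to every symbol beneath it): 4/65 + 1/13 = 9/65; 9/65 + 11/65 = 4/13; 19/65 + 4/13 = 3/5; 2/5 + 3/5 = 1. Resulting codeword lengths (in the order the probabilities were given): (3, 1, 4, 2, 4). L_avg = sum(p_i * l_i) = 11/65*3 + 2/5*1 + 4/65*4 + 19/65*2 + 1/13*4 = 133/65 = 2.0462

2.0462 bits


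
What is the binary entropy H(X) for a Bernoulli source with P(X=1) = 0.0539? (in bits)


H = -p*log2(p) - (1-p)*log2(1-p). -0.0539*log2(0.0539) = 0.227111; -0.9461*log2(0.9461) = 0.075627. H = 0.227111 + 0.075627 = 0.3027

0.3027 bits


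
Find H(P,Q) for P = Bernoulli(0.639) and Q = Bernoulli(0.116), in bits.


H(P,Q) = -p*log2(q) - (1-p)*log2(1-q). -0.639*log2(0.116) = 1.985886; -0.361*log2(0.884) = 0.064215. H(P,Q) = 1.985886 + 0.064215 = 2.0501

2.0501 bits


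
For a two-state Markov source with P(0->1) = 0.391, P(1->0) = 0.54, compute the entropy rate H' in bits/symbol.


Stationary distribution: pi_0 = p10/(p01+p10) = 0.58, pi_1 = 0.42. Entropy rate H' = pi_0*H(p01) + pi_1*H(p10) = 0.58*0.9654 + 0.42*0.9954 = 0.978

0.978 bits/symbol


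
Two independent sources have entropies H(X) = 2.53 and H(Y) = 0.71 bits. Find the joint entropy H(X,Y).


For independent variables, H(X,Y) = H(X) + H(Y) = 2.53 + 0.71 = 3.24

3.24 bits


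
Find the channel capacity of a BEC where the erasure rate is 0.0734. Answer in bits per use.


C = 1 - epsilon = 1 - 0.0734 = 0.9266

0.9266 bits


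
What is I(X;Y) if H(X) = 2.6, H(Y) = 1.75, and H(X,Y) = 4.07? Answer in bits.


I(X;Y) = H(X) + H(Y) - H(X,Y) = 2.6 + 1.75 - 4.07 = 0.28

0.28 bits


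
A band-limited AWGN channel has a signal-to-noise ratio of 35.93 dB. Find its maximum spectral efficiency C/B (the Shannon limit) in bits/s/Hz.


SNR_linear = 10^(35.93/10) = 3917.4188; C/B = log2(1 + SNR_linear) = log2(1 + 3917.4188) = 11.9361

11.9361 bits/s/Hz


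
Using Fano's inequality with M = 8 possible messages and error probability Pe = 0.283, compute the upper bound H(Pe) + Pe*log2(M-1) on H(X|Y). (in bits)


H(Pe) = -Pe*log2(Pe) - (1-Pe)*log2(1-Pe) = -0.283*log2(0.283) - 0.717*log2(0.717) = 0.515379 + 0.344128 = 0.8595. Pe*log2(M-1) = 0.283*log2(7) = 0.794481. Bound = H(Pe) + Pe*log2(M-1) = 0.515379 + 0.344128 + 0.794481 = 1.654

1.654 bits


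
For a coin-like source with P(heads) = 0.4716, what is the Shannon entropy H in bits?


H = -p*log2(p) - (1-p)*log2(1-p). -0.4716*log2(0.4716) = 0.511386; -0.5284*log2(0.5284) = 0.486285. H = 0.511386 + 0.486285 = 0.9977

0.9977 bits


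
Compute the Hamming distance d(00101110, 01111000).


Count differing positions: . ^ . ^ . ^ ^ . = 4 differences

4


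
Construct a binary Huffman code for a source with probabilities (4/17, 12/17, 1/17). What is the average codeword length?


Huffman construction (repeatedly merge the two least-probable nodes; each merge adds 1 bit to every symbol beneath it): 1/17 + 4/17 = 5/17; 5/17 + 12/17 = 1. Resulting codeword lengths (in the order the probabilities were given): (2, 1, 2). L_avg = sum(p_i * l_i) = 4/17*2 + 12/17*1 + 1/17*2 = 22/17 = 1.2941

1.2941 bits


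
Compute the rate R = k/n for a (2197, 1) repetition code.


Rate = k/n = 1/2197

1/2197


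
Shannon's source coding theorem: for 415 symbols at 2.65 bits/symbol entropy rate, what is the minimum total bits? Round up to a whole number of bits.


Minimum bits >= n * H = 415 * 2.65 = 1099.75, rounded up to a whole number of bits = 1100

1100 bits


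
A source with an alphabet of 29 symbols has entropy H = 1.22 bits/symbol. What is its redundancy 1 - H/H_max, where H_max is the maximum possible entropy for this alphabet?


H_max = log2(K) = log2(29) = 4.858 bits/symbol. Redundancy = 1 - H/H_max = 1 - 1.22/4.858 = 1 - 0.2511 = 0.7489

0.7489


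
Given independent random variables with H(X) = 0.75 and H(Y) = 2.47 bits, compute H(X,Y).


For independent variables, H(X,Y) = H(X) + H(Y) = 0.75 + 2.47 = 3.22

3.22 bits


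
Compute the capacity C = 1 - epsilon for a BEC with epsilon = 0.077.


C = 1 - epsilon = 1 - 0.077 = 0.923

0.923 bits


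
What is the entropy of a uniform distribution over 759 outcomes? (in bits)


H = log2(n) = log2(759) = 9.568

9.568 bits


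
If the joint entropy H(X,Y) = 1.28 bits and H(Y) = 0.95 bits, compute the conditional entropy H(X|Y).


H(X|Y) = H(X,Y) - H(Y) = 1.28 - 0.95 = 0.33

0.33 bits


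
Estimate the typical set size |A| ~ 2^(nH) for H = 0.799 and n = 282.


log2|A_typical| = nH = 282 * 0.799 = 225.318, so |A_typical| ~ 2^225.318 = 6.722e+67

6.722e+67


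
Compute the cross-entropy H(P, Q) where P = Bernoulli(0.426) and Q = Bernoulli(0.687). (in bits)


H(P,Q) = -p*log2(q) - (1-p)*log2(1-q). -0.426*log2(0.687) = 0.230729; -0.574*log2(0.313) = 0.961889. H(P,Q) = 0.230729 + 0.961889 = 1.1926

1.1926 bits


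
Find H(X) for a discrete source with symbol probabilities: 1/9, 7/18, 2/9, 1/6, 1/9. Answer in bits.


H = -sum(p_i * log2(p_i)). Terms: -(1/9)*log2(1/9) = 0.352214; -(7/18)*log2(7/18) = 0.529888; -(2/9)*log2(2/9) = 0.482206; -(1/6)*log2(1/6) = 0.430827; -(1/9)*log2(1/9) = 0.352214. H = 0.352214 + 0.529888 + 0.482206 + 0.430827 + 0.352214 = 2.1473

2.1473 bits


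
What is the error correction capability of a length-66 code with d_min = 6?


Correction capability = floor((d-1)/2) = floor((6-1)/2) = 2

2 errors


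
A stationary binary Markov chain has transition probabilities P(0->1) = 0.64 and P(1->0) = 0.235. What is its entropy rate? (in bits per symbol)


Stationary distribution: pi_0 = p10/(p01+p10) = 0.2686, pi_1 = 0.7314. Entropy rate H' = pi_0*H(p01) + pi_1*H(p10) = 0.2686*0.9427 + 0.7314*0.7866 = 0.8285

0.8285 bits/symbol


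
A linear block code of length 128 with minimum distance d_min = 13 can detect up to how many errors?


Detection capability = d_min - 1 = 13 - 1 = 12

12 errors


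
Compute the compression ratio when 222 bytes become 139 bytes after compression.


Ratio = original / compressed = 222 / 139 = 1.5971

1.5971


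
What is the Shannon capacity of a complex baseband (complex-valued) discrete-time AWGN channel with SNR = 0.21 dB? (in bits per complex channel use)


SNR_linear = 10^(0.21/10) = 1.0495; C = log2(1 + SNR_linear) = log2(1 + 1.0495) = 1.0353

1.0353 bits/channel use


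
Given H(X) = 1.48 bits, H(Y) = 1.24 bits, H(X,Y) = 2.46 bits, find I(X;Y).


I(X;Y) = H(X) + H(Y) - H(X,Y) = 1.48 + 1.24 - 2.46 = 0.26

0.26 bits


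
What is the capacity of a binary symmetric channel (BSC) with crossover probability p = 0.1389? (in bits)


H(p) = -p*log2(p) - (1-p)*log2(1-p) = -0.1389*log2(0.1389) - 0.8611*log2(0.8611) = 0.395571 + 0.185780 = 0.5814. C = 1 - H(p) = 1 - 0.5814 = 0.4186

0.4186 bits


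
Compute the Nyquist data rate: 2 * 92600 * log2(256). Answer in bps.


Rate = 2 * B * log2(M) = 2 * 92600 * 8.0 = 1481600.0

1481600.0 bps


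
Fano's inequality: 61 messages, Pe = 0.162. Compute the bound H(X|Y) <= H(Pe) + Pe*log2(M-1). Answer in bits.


H(Pe) = -Pe*log2(Pe) - (1-Pe)*log2(1-Pe) = -0.162*log2(0.162) - 0.838*log2(0.838) = 0.425401 + 0.213671 = 0.6391. Pe*log2(M-1) = 0.162*log2(60) = 0.956916. Bound = H(Pe) + Pe*log2(M-1) = 0.425401 + 0.213671 + 0.956916 = 1.596

1.596 bits


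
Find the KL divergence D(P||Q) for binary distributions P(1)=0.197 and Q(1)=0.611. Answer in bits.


KL = p*log2(p/q) + (1-p)*log2((1-p)/(1-q)) = 0.197*log2(0.197/0.611) + 0.803*log2(0.803/0.389) = 0.5179

0.5179 bits


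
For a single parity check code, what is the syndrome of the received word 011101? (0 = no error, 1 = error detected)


Syndrome = XOR of all bits = 0 XOR 1 XOR 1 XOR 1 XOR 0 XOR 1 = 0

0


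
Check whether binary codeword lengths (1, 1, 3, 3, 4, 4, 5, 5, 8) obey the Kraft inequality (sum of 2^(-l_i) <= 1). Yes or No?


Kraft sum = sum(2^(-l_i)) = 1.4414, need <= 1. Result: violated (a binary prefix-free code with these lengths cannot exist)

No


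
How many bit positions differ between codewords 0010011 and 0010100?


Count differing positions: . . . . ^ ^ ^ = 3 differences

3


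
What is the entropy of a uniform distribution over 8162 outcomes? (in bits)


H = log2(n) = log2(8162) = 12.9947

12.9947 bits


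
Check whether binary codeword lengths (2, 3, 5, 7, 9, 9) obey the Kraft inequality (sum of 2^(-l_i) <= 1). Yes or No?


Kraft sum = sum(2^(-l_i)) = 0.418, need <= 1. Result: satisfied (a binary prefix-free code with these lengths exists)

Yes


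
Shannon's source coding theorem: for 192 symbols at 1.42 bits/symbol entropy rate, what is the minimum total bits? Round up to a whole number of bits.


Minimum bits >= n * H = 192 * 1.42 = 272.64, rounded up to a whole number of bits = 273

273 bits


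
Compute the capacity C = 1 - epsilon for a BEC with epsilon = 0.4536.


C = 1 - epsilon = 1 - 0.4536 = 0.5464

0.5464 bits


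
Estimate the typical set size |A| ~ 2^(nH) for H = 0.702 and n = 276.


log2|A_typical| = nH = 276 * 0.702 = 193.752, so |A_typical| ~ 2^193.752 = 2.114e+58

2.114e+58


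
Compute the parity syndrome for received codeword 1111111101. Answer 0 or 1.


Syndrome = XOR of all bits = 1 XOR 1 XOR 1 XOR 1 XOR 1 XOR 1 XOR 1 XOR 1 XOR 0 XOR 1 = 1

1


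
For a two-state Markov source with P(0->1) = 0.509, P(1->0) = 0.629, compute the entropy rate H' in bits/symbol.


Stationary distribution: pi_0 = p10/(p01+p10) = 0.5527, pi_1 = 0.4473. Entropy rate H' = pi_0*H(p01) + pi_1*H(p10) = 0.5527*0.9998 + 0.4473*0.9514 = 0.9781

0.9781 bits/symbol


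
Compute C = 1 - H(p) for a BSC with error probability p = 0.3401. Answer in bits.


H(p) = -p*log2(p) - (1-p)*log2(1-p) = -0.3401*log2(0.3401) - 0.6599*log2(0.6599) = 0.529185 + 0.395729 = 0.9249. C = 1 - H(p) = 1 - 0.9249 = 0.0751

0.0751 bits


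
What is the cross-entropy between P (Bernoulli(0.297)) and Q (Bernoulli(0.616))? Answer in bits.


H(P,Q) = -p*log2(q) - (1-p)*log2(1-q). -0.297*log2(0.616) = 0.207602; -0.703*log2(0.384) = 0.970718. H(P,Q) = 0.207602 + 0.970718 = 1.1783

1.1783 bits


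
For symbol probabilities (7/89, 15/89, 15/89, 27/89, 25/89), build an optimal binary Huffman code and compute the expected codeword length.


Huffman construction (repeatedly merge the two least-probable nodes; each merge adds 1 bit to every symbol beneath it): 7/89 + 15/89 = 22/89; 15/89 + 22/89 = 37/89; 25/89 + 27/89 = 52/89; 37/89 + 52/89 = 1. Resulting codeword lengths (in the order the probabilities were given): (3, 3, 2, 2, 2). L_avg = sum(p_i * l_i) = 7/89*3 + 15/89*3 + 15/89*2 + 27/89*2 + 25/89*2 = 200/89 = 2.2472

2.2472 bits


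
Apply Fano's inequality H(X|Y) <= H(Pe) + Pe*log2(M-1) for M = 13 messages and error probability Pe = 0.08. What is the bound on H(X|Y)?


H(Pe) = -Pe*log2(Pe) - (1-Pe)*log2(1-Pe) = -0.08*log2(0.08) - 0.92*log2(0.92) = 0.291508 + 0.110671 = 0.4022. Pe*log2(M-1) = 0.08*log2(12) = 0.286797. Bound = H(Pe) + Pe*log2(M-1) = 0.291508 + 0.110671 + 0.286797 = 0.689

0.689 bits


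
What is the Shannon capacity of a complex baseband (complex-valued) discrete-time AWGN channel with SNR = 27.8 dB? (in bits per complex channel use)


SNR_linear = 10^(27.8/10) = 602.5596; C = log2(1 + SNR_linear) = log2(1 + 602.5596) = 9.2374

9.2374 bits/channel use


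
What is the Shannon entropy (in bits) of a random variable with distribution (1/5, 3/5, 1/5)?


H = -sum(p_i * log2(p_i)). Terms: -(1/5)*log2(1/5) = 0.464386; -(3/5)*log2(3/5) = 0.442179; -(1/5)*log2(1/5) = 0.464386. H = 0.464386 + 0.442179 + 0.464386 = 1.371

1.371 bits


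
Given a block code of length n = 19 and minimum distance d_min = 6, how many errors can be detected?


Detection capability = d_min - 1 = 6 - 1 = 5

5 errors


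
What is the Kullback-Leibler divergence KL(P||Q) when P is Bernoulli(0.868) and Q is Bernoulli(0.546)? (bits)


KL = p*log2(p/q) + (1-p)*log2((1-p)/(1-q)) = 0.868*log2(0.868/0.546) + 0.132*log2(0.132/0.454) = 0.3453

0.3453 bits


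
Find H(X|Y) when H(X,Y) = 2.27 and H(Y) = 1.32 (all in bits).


H(X|Y) = H(X,Y) - H(Y) = 2.27 - 1.32 = 0.95

0.95 bits


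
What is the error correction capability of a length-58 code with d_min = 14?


Correction capability = floor((d-1)/2) = floor((14-1)/2) = 6

6 errors


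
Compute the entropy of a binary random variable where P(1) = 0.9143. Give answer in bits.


H = -p*log2(p) - (1-p)*log2(1-p). -0.9143*log2(0.9143) = 0.118183; -0.0857*log2(0.0857) = 0.303769. H = 0.118183 + 0.303769 = 0.422

0.422 bits


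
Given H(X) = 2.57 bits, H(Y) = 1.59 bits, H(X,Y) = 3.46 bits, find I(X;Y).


I(X;Y) = H(X) + H(Y) - H(X,Y) = 2.57 + 1.59 - 3.46 = 0.7

0.7 bits


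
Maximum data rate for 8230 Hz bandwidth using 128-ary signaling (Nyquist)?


Rate = 2 * B * log2(M) = 2 * 8230 * 7.0 = 115220.0

115220.0 bps


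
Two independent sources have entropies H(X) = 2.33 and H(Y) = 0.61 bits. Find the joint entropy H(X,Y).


For independent variables, H(X,Y) = H(X) + H(Y) = 2.33 + 0.61 = 2.94

2.94 bits


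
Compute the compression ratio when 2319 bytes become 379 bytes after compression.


Ratio = original / compressed = 2319 / 379 = 6.1187

6.1187


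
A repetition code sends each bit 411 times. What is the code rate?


Rate = k/n = 1/411

1/411


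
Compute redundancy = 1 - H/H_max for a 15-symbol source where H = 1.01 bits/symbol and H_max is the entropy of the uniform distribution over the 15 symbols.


H_max = log2(K) = log2(15) = 3.9069 bits/symbol. Redundancy = 1 - H/H_max = 1 - 1.01/3.9069 = 1 - 0.2585 = 0.7415

0.7415


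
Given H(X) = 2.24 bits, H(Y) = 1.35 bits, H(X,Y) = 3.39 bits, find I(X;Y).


I(X;Y) = H(X) + H(Y) - H(X,Y) = 2.24 + 1.35 - 3.39 = 0.2

0.2 bits


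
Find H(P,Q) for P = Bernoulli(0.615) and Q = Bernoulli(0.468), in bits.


H(P,Q) = -p*log2(q) - (1-p)*log2(1-q). -0.615*log2(0.468) = 0.673683; -0.385*log2(0.532) = 0.350543. H(P,Q) = 0.673683 + 0.350543 = 1.0242

1.0242 bits


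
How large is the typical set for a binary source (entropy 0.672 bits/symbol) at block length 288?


log2|A_typical| = nH = 288 * 0.672 = 193.536, so |A_typical| ~ 2^193.536 = 1.820e+58

1.820e+58


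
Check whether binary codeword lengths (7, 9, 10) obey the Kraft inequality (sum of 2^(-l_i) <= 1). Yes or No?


Kraft sum = sum(2^(-l_i)) = 0.0107, need <= 1. Result: satisfied (a binary prefix-free code with these lengths exists)

Yes


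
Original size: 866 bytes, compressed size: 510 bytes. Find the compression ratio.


Ratio = original / compressed = 866 / 510 = 1.698

1.698


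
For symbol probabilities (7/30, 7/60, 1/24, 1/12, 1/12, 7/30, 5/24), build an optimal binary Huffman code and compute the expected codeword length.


Huffman construction (repeatedly merge the two least-probable nodes; each merge adds 1 bit to every symbol beneath it): 1/24 + 1/12 = 1/8; 1/12 + 7/60 = 1/5; 1/8 + 1/5 = 13/40; 5/24 + 7/30 = 53/120; 7/30 + 13/40 = 67/120; 53/120 + 67/120 = 1. Resulting codeword lengths (in the order the probabilities were given): (2, 4, 4, 4, 4, 2, 2). L_avg = sum(p_i * l_i) = 7/30*2 + 7/60*4 + 1/24*4 + 1/12*4 + 1/12*4 + 7/30*2 + 5/24*2 = 53/20 = 2.65

2.65 bits


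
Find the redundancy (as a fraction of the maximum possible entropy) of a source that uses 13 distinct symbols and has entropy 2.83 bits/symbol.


H_max = log2(K) = log2(13) = 3.7004 bits/symbol. Redundancy = 1 - H/H_max = 1 - 2.83/3.7004 = 1 - 0.7648 = 0.2352

0.2352


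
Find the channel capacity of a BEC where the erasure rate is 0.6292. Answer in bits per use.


C = 1 - epsilon = 1 - 0.6292 = 0.3708

0.3708 bits


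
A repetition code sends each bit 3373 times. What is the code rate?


Rate = k/n = 1/3373

1/3373


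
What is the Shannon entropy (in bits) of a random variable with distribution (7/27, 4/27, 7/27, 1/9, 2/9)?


H = -sum(p_i * log2(p_i)). Terms: -(7/27)*log2(7/27) = 0.504916; -(4/27)*log2(4/27) = 0.408131; -(7/27)*log2(7/27) = 0.504916; -(1/9)*log2(1/9) = 0.352214; -(2/9)*log2(2/9) = 0.482206. H = 0.504916 + 0.408131 + 0.504916 + 0.352214 + 0.482206 = 2.2524

2.2524 bits


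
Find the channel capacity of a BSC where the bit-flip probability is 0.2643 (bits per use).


H(p) = -p*log2(p) - (1-p)*log2(1-p) = -0.2643*log2(0.2643) - 0.7357*log2(0.7357) = 0.507390 + 0.325776 = 0.8332. C = 1 - H(p) = 1 - 0.8332 = 0.1668

0.1668 bits


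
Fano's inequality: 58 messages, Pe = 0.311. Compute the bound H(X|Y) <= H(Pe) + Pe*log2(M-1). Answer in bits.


H(Pe) = -Pe*log2(Pe) - (1-Pe)*log2(1-Pe) = -0.311*log2(0.311) - 0.689*log2(0.689) = 0.524039 + 0.370285 = 0.8943. Pe*log2(M-1) = 0.311*log2(57) = 1.814029. Bound = H(Pe) + Pe*log2(M-1) = 0.524039 + 0.370285 + 1.814029 = 2.7084

2.7084 bits


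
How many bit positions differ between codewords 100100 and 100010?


Count differing positions: . . . ^ ^ . = 2 differences

2


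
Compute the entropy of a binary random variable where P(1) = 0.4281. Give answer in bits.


H = -p*log2(p) - (1-p)*log2(1-p). -0.4281*log2(0.4281) = 0.523986; -0.5719*log2(0.5719) = 0.461046. H = 0.523986 + 0.461046 = 0.985

0.985 bits


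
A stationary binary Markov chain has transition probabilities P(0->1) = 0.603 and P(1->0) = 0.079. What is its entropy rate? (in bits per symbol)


Stationary distribution: pi_0 = p10/(p01+p10) = 0.1158, pi_1 = 0.8842. Entropy rate H' = pi_0*H(p01) + pi_1*H(p10) = 0.1158*0.9692 + 0.8842*0.3986 = 0.4647

0.4647 bits/symbol


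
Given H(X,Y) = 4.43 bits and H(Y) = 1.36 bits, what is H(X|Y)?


H(X|Y) = H(X,Y) - H(Y) = 4.43 - 1.36 = 3.07

3.07 bits


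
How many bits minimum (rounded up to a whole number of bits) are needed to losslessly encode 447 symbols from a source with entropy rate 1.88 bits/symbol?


Minimum bits >= n * H = 447 * 1.88 = 840.36, rounded up to a whole number of bits = 841

841 bits


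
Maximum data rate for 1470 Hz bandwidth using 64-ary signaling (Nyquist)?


Rate = 2 * B * log2(M) = 2 * 1470 * 6.0 = 17640.0

17640.0 bps


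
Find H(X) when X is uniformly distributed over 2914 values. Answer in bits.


H = log2(n) = log2(2914) = 11.5088

11.5088 bits


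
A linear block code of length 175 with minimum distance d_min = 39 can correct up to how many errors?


Correction capability = floor((d-1)/2) = floor((39-1)/2) = 19

19 errors


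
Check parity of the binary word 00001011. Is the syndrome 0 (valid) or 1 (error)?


Syndrome = XOR of all bits = 0 XOR 0 XOR 0 XOR 0 XOR 1 XOR 0 XOR 1 XOR 1 = 1

1


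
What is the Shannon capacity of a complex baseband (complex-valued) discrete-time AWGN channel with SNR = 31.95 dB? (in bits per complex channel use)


SNR_linear = 10^(31.95/10) = 1566.7511; C = log2(1 + SNR_linear) = log2(1 + 1566.7511) = 10.6145

10.6145 bits/channel use


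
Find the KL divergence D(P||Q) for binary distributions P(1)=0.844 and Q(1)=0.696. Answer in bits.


KL = p*log2(p/q) + (1-p)*log2((1-p)/(1-q)) = 0.844*log2(0.844/0.696) + 0.156*log2(0.156/0.304) = 0.0846

0.0846 bits


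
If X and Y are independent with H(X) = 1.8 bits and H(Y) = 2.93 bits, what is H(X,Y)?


For independent variables, H(X,Y) = H(X) + H(Y) = 1.8 + 2.93 = 4.73

4.73 bits


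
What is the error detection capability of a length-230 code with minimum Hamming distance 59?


Detection capability = d_min - 1 = 59 - 1 = 58

58 errors


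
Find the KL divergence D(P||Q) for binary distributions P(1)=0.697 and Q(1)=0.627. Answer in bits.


KL = p*log2(p/q) + (1-p)*log2((1-p)/(1-q)) = 0.697*log2(0.697/0.627) + 0.303*log2(0.303/0.373) = 0.0156

0.0156 bits


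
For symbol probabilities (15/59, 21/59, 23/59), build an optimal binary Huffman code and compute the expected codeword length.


Huffman construction (repeatedly merge the two least-probable nodes; each merge adds 1 bit to every symbol beneath it): 15/59 + 21/59 = 36/59; 23/59 + 36/59 = 1. Resulting codeword lengths (in the order the probabilities were given): (2, 2, 1). L_avg = sum(p_i * l_i) = 15/59*2 + 21/59*2 + 23/59*1 = 95/59 = 1.6102

1.6102 bits


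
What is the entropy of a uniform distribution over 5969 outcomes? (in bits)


H = log2(n) = log2(5969) = 12.5433

12.5433 bits


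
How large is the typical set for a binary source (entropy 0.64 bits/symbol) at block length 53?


log2|A_typical| = nH = 53 * 0.64 = 33.92, so |A_typical| ~ 2^33.92 = 1.625e+10

1.625e+10


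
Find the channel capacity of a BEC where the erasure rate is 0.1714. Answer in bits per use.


C = 1 - epsilon = 1 - 0.1714 = 0.8286

0.8286 bits


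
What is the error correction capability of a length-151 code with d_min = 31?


Correction capability = floor((d-1)/2) = floor((31-1)/2) = 15

15 errors


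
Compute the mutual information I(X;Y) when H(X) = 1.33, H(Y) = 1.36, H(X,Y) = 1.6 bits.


I(X;Y) = H(X) + H(Y) - H(X,Y) = 1.33 + 1.36 - 1.6 = 1.09

1.09 bits


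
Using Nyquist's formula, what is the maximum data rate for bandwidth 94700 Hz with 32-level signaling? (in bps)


Rate = 2 * B * log2(M) = 2 * 94700 * 5.0 = 947000.0

947000.0 bps


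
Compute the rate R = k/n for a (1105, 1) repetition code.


Rate = k/n = 1/1105

1/1105


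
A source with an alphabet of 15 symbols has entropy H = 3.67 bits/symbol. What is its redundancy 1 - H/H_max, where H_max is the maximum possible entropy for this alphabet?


H_max = log2(K) = log2(15) = 3.9069 bits/symbol. Redundancy = 1 - H/H_max = 1 - 3.67/3.9069 = 1 - 0.9394 = 0.0606

0.0606


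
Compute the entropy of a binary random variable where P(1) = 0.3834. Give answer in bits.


H = -p*log2(p) - (1-p)*log2(1-p). -0.3834*log2(0.3834) = 0.530272; -0.6166*log2(0.6166) = 0.430136. H = 0.530272 + 0.430136 = 0.9604

0.9604 bits
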